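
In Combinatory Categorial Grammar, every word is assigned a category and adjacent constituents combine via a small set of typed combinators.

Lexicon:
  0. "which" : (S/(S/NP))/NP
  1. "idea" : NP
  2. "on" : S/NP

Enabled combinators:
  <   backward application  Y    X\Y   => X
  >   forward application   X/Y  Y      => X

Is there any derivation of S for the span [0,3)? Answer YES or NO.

YES

[0,3] S   >
  [0,2] S/(S/NP)   >
    [0,1] "which" : (S/(S/NP))/NP
    [1,2] "idea" : NP
  [2,3] "on" : S/NP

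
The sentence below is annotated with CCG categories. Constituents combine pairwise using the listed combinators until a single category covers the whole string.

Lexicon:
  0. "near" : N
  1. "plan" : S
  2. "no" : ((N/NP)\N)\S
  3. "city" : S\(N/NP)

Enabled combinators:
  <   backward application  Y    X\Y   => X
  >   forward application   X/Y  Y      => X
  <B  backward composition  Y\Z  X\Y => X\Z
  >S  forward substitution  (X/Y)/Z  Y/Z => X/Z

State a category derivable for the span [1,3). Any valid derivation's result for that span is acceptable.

[0,4] S   <
  [0,3] N/NP   <
    [0,1] "near" : N
    [1,3] (N/NP)\N   <
      [1,2] "plan" : S
      [2,3] "no" : ((N/NP)\N)\S
  [3,4] "city" : S\(N/NP)

(N/NP)\N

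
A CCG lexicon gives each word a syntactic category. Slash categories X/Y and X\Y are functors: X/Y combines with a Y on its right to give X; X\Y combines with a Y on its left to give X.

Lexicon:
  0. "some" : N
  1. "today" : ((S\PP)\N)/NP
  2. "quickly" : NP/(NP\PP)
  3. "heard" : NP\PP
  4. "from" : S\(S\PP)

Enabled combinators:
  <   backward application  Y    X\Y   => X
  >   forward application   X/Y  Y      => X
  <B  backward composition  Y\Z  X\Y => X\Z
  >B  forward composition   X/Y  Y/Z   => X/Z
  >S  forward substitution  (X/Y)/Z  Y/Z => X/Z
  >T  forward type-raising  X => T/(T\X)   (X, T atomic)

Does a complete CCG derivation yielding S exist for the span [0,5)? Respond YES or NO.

YES

[0,5] S   <
  [0,4] S\PP   <
    [0,1] "some" : N
    [1,4] (S\PP)\N   >
      [1,2] "today" : ((S\PP)\N)/NP
      [2,4] NP   >
        [2,3] "quickly" : NP/(NP\PP)
        [3,4] "heard" : NP\PP
  [4,5] "from" : S\(S\PP)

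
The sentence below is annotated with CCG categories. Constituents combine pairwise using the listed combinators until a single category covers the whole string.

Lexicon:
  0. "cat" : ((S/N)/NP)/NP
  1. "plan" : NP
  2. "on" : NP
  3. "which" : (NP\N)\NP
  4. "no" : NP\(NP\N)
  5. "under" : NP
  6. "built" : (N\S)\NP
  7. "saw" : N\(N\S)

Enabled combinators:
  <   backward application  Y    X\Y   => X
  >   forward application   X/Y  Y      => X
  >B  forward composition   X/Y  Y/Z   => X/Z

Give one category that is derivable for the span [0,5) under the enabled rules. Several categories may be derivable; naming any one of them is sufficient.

S/N

[0,8] S   >
  [0,5] S/N   >
    [0,2] (S/N)/NP   >
      [0,1] "cat" : ((S/N)/NP)/NP
      [1,2] "plan" : NP
    [2,5] NP   <
      [2,4] NP\N   <
        [2,3] "on" : NP
        [3,4] "which" : (NP\N)\NP
      [4,5] "no" : NP\(NP\N)
  [5,8] N   <
    [5,7] N\S   <
      [5,6] "under" : NP
      [6,7] "built" : (N\S)\NP
    [7,8] "saw" : N\(N\S)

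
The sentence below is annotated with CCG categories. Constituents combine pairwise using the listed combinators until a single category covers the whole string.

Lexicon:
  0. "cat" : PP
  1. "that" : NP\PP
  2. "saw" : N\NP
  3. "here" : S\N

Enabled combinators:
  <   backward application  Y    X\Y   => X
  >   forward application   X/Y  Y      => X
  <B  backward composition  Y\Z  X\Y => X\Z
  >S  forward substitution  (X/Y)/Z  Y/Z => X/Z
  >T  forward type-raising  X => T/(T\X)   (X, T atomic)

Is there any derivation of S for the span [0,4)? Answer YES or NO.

YES

[0,4] S   <
  [0,3] N   <
    [0,2] NP   >
      [0,1] NP/(NP\PP)   >T
        [0,1] "cat" : PP
      [1,2] "that" : NP\PP
    [2,3] "saw" : N\NP
  [3,4] "here" : S\N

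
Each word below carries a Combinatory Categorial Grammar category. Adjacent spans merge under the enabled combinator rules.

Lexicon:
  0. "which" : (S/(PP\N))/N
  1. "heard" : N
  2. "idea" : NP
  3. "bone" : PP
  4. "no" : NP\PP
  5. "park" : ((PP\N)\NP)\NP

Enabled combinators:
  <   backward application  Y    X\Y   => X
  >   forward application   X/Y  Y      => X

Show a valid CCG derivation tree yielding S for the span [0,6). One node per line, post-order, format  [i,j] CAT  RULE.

[0,1] (S/(PP\N))/N  lex  "which"
[1,2] N  lex  "heard"
[0,2] S/(PP\N)  >  k=1
[2,3] NP  lex  "idea"
[3,4] PP  lex  "bone"
[4,5] NP\PP  lex  "no"
[3,5] NP  <  k=4
[5,6] ((PP\N)\NP)\NP  lex  "park"
[3,6] (PP\N)\NP  <  k=5
[2,6] PP\N  <  k=3
[0,6] S  >  k=2

[0,6] S   >
  [0,2] S/(PP\N)   >
    [0,1] "which" : (S/(PP\N))/N
    [1,2] "heard" : N
  [2,6] PP\N   <
    [2,3] "idea" : NP
    [3,6] (PP\N)\NP   <
      [3,5] NP   <
        [3,4] "bone" : PP
        [4,5] "no" : NP\PP
      [5,6] "park" : ((PP\N)\NP)\NP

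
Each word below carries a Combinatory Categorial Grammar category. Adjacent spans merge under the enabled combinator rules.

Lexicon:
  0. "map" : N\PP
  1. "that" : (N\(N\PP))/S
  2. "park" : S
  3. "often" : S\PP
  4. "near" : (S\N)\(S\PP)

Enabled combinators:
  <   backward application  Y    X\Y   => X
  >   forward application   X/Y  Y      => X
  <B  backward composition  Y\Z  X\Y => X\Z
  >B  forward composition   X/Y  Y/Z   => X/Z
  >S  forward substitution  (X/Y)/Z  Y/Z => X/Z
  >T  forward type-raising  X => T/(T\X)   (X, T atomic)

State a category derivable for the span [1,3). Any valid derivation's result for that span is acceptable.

N\(N\PP)

[0,5] S   <
  [0,3] N   <
    [0,1] "map" : N\PP
    [1,3] N\(N\PP)   >
      [1,2] "that" : (N\(N\PP))/S
      [2,3] "park" : S
  [3,5] S\N   <
    [3,4] "often" : S\PP
    [4,5] "near" : (S\N)\(S\PP)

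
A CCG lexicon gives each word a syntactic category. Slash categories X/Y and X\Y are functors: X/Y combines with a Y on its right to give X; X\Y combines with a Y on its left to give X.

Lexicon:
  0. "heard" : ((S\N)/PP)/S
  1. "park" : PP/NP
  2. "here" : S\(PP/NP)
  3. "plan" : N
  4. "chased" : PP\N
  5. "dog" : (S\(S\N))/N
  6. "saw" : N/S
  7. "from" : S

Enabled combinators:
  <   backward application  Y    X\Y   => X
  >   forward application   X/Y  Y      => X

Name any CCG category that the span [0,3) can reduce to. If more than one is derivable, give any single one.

[0,8] S   <
  [0,5] S\N   >
    [0,3] (S\N)/PP   >
      [0,1] "heard" : ((S\N)/PP)/S
      [1,3] S   <
        [1,2] "park" : PP/NP
        [2,3] "here" : S\(PP/NP)
    [3,5] PP   <
      [3,4] "plan" : N
      [4,5] "chased" : PP\N
  [5,8] S\(S\N)   >
    [5,6] "dog" : (S\(S\N))/N
    [6,8] N   >
      [6,7] "saw" : N/S
      [7,8] "from" : S

(S\N)/PP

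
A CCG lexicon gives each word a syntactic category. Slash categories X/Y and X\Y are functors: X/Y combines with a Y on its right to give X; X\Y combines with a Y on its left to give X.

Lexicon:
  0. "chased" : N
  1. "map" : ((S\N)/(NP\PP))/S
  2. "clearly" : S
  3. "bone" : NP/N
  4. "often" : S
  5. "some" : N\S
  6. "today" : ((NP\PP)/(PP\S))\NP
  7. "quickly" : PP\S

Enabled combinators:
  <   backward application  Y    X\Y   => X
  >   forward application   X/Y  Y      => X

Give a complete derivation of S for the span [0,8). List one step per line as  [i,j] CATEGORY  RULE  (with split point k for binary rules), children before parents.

[0,8] S   <
  [0,1] "chased" : N
  [1,8] S\N   >
    [1,3] (S\N)/(NP\PP)   >
      [1,2] "map" : ((S\N)/(NP\PP))/S
      [2,3] "clearly" : S
    [3,8] NP\PP   >
      [3,7] (NP\PP)/(PP\S)   <
        [3,6] NP   >
          [3,4] "bone" : NP/N
          [4,6] N   <
            [4,5] "often" : S
            [5,6] "some" : N\S
        [6,7] "today" : ((NP\PP)/(PP\S))\NP
      [7,8] "quickly" : PP\S

[0,1] N  lex  "chased"
[1,2] ((S\N)/(NP\PP))/S  lex  "map"
[2,3] S  lex  "clearly"
[1,3] (S\N)/(NP\PP)  >  k=2
[3,4] NP/N  lex  "bone"
[4,5] S  lex  "often"
[5,6] N\S  lex  "some"
[4,6] N  <  k=5
[3,6] NP  >  k=4
[6,7] ((NP\PP)/(PP\S))\NP  lex  "today"
[3,7] (NP\PP)/(PP\S)  <  k=6
[7,8] PP\S  lex  "quickly"
[3,8] NP\PP  >  k=7
[1,8] S\N  >  k=3
[0,8] S  <  k=1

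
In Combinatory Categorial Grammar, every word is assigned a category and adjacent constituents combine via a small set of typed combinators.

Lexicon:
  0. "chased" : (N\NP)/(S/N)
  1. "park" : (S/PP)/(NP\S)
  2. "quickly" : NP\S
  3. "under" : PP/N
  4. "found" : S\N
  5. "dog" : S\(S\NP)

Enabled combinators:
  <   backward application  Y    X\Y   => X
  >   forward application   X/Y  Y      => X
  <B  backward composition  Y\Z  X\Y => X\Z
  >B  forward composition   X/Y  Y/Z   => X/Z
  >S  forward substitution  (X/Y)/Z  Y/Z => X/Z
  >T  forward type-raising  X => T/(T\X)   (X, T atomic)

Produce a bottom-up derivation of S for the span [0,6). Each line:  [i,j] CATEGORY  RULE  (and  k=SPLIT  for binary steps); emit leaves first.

[0,1] (N\NP)/(S/N)  lex  "chased"
[1,2] (S/PP)/(NP\S)  lex  "park"
[2,3] NP\S  lex  "quickly"
[1,3] S/PP  >  k=2
[3,4] PP/N  lex  "under"
[1,4] S/N  >B  k=3
[0,4] N\NP  >  k=1
[4,5] S\N  lex  "found"
[0,5] S\NP  <B  k=4
[5,6] S\(S\NP)  lex  "dog"
[0,6] S  <  k=5

[0,6] S   <
  [0,5] S\NP   <B
    [0,4] N\NP   >
      [0,1] "chased" : (N\NP)/(S/N)
      [1,4] S/N   >B
        [1,3] S/PP   >
          [1,2] "park" : (S/PP)/(NP\S)
          [2,3] "quickly" : NP\S
        [3,4] "under" : PP/N
    [4,5] "found" : S\N
  [5,6] "dog" : S\(S\NP)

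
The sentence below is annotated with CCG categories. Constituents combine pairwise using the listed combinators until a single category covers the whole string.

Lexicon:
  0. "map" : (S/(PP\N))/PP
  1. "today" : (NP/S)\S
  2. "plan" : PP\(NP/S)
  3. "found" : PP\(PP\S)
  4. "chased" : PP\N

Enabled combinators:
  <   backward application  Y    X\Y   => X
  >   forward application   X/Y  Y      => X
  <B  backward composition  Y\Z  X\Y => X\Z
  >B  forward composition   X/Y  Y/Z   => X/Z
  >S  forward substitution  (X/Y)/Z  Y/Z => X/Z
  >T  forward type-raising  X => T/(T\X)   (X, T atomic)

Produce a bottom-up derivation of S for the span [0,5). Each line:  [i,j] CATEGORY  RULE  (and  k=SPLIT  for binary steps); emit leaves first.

[0,5] S   >
  [0,4] S/(PP\N)   >
    [0,1] "map" : (S/(PP\N))/PP
    [1,4] PP   <
      [1,3] PP\S   <B
        [1,2] "today" : (NP/S)\S
        [2,3] "plan" : PP\(NP/S)
      [3,4] "found" : PP\(PP\S)
  [4,5] "chased" : PP\N

[0,1] (S/(PP\N))/PP  lex  "map"
[1,2] (NP/S)\S  lex  "today"
[2,3] PP\(NP/S)  lex  "plan"
[1,3] PP\S  <B  k=2
[3,4] PP\(PP\S)  lex  "found"
[1,4] PP  <  k=3
[0,4] S/(PP\N)  >  k=1
[4,5] PP\N  lex  "chased"
[0,5] S  >  k=4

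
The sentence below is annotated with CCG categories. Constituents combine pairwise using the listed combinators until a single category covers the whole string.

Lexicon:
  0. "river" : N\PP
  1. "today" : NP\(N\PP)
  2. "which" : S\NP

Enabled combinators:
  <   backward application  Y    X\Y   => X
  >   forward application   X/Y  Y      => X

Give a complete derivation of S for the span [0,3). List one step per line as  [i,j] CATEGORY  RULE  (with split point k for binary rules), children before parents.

[0,3] S   <
  [0,2] NP   <
    [0,1] "river" : N\PP
    [1,2] "today" : NP\(N\PP)
  [2,3] "which" : S\NP

[0,1] N\PP  lex  "river"
[1,2] NP\(N\PP)  lex  "today"
[0,2] NP  <  k=1
[2,3] S\NP  lex  "which"
[0,3] S  <  k=2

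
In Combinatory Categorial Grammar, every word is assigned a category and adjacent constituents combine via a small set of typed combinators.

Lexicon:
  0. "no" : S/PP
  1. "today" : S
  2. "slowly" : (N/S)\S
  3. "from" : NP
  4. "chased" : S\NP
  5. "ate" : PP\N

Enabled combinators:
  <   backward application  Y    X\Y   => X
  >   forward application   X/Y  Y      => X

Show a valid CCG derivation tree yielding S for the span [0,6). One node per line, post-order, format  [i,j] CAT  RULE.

[0,6] S   >
  [0,1] "no" : S/PP
  [1,6] PP   <
    [1,5] N   >
      [1,3] N/S   <
        [1,2] "today" : S
        [2,3] "slowly" : (N/S)\S
      [3,5] S   <
        [3,4] "from" : NP
        [4,5] "chased" : S\NP
    [5,6] "ate" : PP\N

[0,1] S/PP  lex  "no"
[1,2] S  lex  "today"
[2,3] (N/S)\S  lex  "slowly"
[1,3] N/S  <  k=2
[3,4] NP  lex  "from"
[4,5] S\NP  lex  "chased"
[3,5] S  <  k=4
[1,5] N  >  k=3
[5,6] PP\N  lex  "ate"
[1,6] PP  <  k=5
[0,6] S  >  k=1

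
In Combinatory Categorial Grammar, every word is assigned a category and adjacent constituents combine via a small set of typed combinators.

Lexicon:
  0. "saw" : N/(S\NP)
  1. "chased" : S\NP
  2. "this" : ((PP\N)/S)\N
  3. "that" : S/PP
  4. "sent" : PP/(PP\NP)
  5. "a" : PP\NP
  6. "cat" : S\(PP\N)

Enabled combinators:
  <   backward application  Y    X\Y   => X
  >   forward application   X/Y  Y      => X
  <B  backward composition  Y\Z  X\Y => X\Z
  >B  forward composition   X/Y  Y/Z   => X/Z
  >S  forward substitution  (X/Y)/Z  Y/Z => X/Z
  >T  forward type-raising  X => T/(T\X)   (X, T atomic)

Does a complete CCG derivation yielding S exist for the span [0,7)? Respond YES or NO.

[0,7] S   <
  [0,6] PP\N   >
    [0,3] (PP\N)/S   <
      [0,2] N   >
        [0,1] "saw" : N/(S\NP)
        [1,2] "chased" : S\NP
      [2,3] "this" : ((PP\N)/S)\N
    [3,6] S   >
      [3,4] "that" : S/PP
      [4,6] PP   >
        [4,5] "sent" : PP/(PP\NP)
        [5,6] "a" : PP\NP
  [6,7] "cat" : S\(PP\N)

YES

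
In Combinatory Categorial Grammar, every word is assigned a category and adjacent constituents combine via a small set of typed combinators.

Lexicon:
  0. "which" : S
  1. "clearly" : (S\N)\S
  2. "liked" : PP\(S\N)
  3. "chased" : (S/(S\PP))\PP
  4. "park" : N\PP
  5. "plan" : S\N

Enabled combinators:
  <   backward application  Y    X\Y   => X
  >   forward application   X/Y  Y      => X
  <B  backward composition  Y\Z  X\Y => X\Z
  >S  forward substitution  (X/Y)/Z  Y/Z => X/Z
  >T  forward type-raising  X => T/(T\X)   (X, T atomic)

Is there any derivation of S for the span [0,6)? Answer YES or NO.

[0,6] S   >
  [0,4] S/(S\PP)   <
    [0,3] PP   <
      [0,2] S\N   <
        [0,1] "which" : S
        [1,2] "clearly" : (S\N)\S
      [2,3] "liked" : PP\(S\N)
    [3,4] "chased" : (S/(S\PP))\PP
  [4,6] S\PP   <B
    [4,5] "park" : N\PP
    [5,6] "plan" : S\N

YES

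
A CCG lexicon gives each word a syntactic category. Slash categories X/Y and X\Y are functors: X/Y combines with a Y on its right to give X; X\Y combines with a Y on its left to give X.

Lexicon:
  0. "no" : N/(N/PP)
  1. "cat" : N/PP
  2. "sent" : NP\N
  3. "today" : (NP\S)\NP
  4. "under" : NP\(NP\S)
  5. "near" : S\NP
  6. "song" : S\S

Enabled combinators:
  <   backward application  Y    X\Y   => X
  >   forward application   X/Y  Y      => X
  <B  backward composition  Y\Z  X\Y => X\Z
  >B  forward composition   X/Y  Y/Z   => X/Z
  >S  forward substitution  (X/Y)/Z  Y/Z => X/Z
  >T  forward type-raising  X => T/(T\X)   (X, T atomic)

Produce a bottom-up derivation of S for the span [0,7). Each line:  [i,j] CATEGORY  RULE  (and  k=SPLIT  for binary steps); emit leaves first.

[0,7] S   <
  [0,2] N   >
    [0,1] "no" : N/(N/PP)
    [1,2] "cat" : N/PP
  [2,7] S\N   <B
    [2,5] NP\N   <B
      [2,3] "sent" : NP\N
      [3,5] NP\NP   <B
        [3,4] "today" : (NP\S)\NP
        [4,5] "under" : NP\(NP\S)
    [5,7] S\NP   <B
      [5,6] "near" : S\NP
      [6,7] "song" : S\S

[0,1] N/(N/PP)  lex  "no"
[1,2] N/PP  lex  "cat"
[0,2] N  >  k=1
[2,3] NP\N  lex  "sent"
[3,4] (NP\S)\NP  lex  "today"
[4,5] NP\(NP\S)  lex  "under"
[3,5] NP\NP  <B  k=4
[2,5] NP\N  <B  k=3
[5,6] S\NP  lex  "near"
[6,7] S\S  lex  "song"
[5,7] S\NP  <B  k=6
[2,7] S\N  <B  k=5
[0,7] S  <  k=2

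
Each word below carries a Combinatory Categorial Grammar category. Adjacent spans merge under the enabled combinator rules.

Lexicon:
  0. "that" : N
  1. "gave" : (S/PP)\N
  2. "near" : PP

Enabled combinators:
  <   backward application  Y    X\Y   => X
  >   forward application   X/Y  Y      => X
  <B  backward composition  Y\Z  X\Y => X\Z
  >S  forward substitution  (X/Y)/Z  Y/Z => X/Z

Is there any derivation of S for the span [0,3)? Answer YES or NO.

[0,3] S   >
  [0,2] S/PP   <
    [0,1] "that" : N
    [1,2] "gave" : (S/PP)\N
  [2,3] "near" : PP

YES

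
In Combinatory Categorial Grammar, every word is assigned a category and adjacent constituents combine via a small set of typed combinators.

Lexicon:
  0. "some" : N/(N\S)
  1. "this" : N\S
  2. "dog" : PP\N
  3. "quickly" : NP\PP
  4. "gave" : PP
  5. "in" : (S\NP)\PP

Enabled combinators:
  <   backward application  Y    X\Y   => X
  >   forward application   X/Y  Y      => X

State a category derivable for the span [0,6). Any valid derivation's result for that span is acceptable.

[0,6] S   <
  [0,4] NP   <
    [0,3] PP   <
      [0,2] N   >
        [0,1] "some" : N/(N\S)
        [1,2] "this" : N\S
      [2,3] "dog" : PP\N
    [3,4] "quickly" : NP\PP
  [4,6] S\NP   <
    [4,5] "gave" : PP
    [5,6] "in" : (S\NP)\PP

S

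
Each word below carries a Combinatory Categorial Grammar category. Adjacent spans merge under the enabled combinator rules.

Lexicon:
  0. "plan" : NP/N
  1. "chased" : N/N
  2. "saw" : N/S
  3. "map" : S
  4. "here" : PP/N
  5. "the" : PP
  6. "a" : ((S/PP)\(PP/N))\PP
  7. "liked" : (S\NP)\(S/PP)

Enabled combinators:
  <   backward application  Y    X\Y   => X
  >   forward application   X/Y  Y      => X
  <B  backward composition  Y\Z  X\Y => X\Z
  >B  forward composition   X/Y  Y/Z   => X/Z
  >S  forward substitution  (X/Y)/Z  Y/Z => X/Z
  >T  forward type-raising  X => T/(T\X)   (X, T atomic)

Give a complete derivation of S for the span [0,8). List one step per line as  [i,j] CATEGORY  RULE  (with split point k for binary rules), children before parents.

[0,1] NP/N  lex  "plan"
[1,2] N/N  lex  "chased"
[2,3] N/S  lex  "saw"
[1,3] N/S  >B  k=2
[3,4] S  lex  "map"
[1,4] N  >  k=3
[0,4] NP  >  k=1
[4,5] PP/N  lex  "here"
[5,6] PP  lex  "the"
[6,7] ((S/PP)\(PP/N))\PP  lex  "a"
[5,7] (S/PP)\(PP/N)  <  k=6
[4,7] S/PP  <  k=5
[7,8] (S\NP)\(S/PP)  lex  "liked"
[4,8] S\NP  <  k=7
[0,8] S  <  k=4

[0,8] S   <
  [0,4] NP   >
    [0,1] "plan" : NP/N
    [1,4] N   >
      [1,3] N/S   >B
        [1,2] "chased" : N/N
        [2,3] "saw" : N/S
      [3,4] "map" : S
  [4,8] S\NP   <
    [4,7] S/PP   <
      [4,5] "here" : PP/N
      [5,7] (S/PP)\(PP/N)   <
        [5,6] "the" : PP
        [6,7] "a" : ((S/PP)\(PP/N))\PP
    [7,8] "liked" : (S\NP)\(S/PP)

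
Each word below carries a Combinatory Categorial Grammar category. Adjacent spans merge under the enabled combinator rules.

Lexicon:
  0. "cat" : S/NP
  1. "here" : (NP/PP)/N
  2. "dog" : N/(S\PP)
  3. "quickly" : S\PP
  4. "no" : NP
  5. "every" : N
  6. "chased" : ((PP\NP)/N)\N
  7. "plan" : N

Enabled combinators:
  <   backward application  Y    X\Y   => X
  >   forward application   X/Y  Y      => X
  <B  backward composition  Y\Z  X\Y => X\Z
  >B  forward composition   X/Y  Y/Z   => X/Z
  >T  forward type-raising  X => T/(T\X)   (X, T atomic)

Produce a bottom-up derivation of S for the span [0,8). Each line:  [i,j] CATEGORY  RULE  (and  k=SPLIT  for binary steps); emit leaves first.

[0,1] S/NP  lex  "cat"
[1,2] (NP/PP)/N  lex  "here"
[2,3] N/(S\PP)  lex  "dog"
[3,4] S\PP  lex  "quickly"
[2,4] N  >  k=3
[1,4] NP/PP  >  k=2
[0,4] S/PP  >B  k=1
[4,5] NP  lex  "no"
[4,5] PP/(PP\NP)  >T
[5,6] N  lex  "every"
[6,7] ((PP\NP)/N)\N  lex  "chased"
[5,7] (PP\NP)/N  <  k=6
[7,8] N  lex  "plan"
[5,8] PP\NP  >  k=7
[4,8] PP  >  k=5
[0,8] S  >  k=4

[0,8] S   >
  [0,4] S/PP   >B
    [0,1] "cat" : S/NP
    [1,4] NP/PP   >
      [1,2] "here" : (NP/PP)/N
      [2,4] N   >
        [2,3] "dog" : N/(S\PP)
        [3,4] "quickly" : S\PP
  [4,8] PP   >
    [4,5] PP/(PP\NP)   >T
      [4,5] "no" : NP
    [5,8] PP\NP   >
      [5,7] (PP\NP)/N   <
        [5,6] "every" : N
        [6,7] "chased" : ((PP\NP)/N)\N
      [7,8] "plan" : N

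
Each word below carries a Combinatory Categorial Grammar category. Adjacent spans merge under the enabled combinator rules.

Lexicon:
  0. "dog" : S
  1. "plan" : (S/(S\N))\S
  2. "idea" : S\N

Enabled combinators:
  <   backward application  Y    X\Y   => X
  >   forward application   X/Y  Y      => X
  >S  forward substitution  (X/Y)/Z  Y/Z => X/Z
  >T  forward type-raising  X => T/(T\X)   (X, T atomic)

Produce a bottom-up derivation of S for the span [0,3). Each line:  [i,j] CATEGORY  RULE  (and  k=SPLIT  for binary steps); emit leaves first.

[0,3] S   >
  [0,2] S/(S\N)   <
    [0,1] "dog" : S
    [1,2] "plan" : (S/(S\N))\S
  [2,3] "idea" : S\N

[0,1] S  lex  "dog"
[1,2] (S/(S\N))\S  lex  "plan"
[0,2] S/(S\N)  <  k=1
[2,3] S\N  lex  "idea"
[0,3] S  >  k=2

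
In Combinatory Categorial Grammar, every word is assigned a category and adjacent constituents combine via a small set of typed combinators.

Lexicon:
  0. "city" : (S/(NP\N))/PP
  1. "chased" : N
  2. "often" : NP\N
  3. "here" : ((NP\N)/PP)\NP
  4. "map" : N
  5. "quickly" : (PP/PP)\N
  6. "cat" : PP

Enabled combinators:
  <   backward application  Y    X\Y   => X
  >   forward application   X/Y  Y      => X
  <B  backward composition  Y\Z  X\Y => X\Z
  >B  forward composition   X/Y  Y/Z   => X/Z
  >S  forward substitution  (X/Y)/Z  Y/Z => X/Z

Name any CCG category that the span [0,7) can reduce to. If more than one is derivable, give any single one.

[0,7] S   >
  [0,6] S/PP   >B
    [0,4] S/PP   >S
      [0,1] "city" : (S/(NP\N))/PP
      [1,4] (NP\N)/PP   <
        [1,3] NP   <
          [1,2] "chased" : N
          [2,3] "often" : NP\N
        [3,4] "here" : ((NP\N)/PP)\NP
    [4,6] PP/PP   <
      [4,5] "map" : N
      [5,6] "quickly" : (PP/PP)\N
  [6,7] "cat" : PP

S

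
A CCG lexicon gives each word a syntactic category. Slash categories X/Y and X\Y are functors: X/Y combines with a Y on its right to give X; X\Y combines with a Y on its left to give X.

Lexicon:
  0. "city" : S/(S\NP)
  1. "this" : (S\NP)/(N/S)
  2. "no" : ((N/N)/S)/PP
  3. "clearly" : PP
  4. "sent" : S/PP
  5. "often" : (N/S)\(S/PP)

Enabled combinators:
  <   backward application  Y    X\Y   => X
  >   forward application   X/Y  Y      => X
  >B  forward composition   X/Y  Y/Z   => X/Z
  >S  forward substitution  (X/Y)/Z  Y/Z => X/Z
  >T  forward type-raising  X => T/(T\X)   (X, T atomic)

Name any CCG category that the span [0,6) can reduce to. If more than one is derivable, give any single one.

[0,6] S   >
  [0,1] "city" : S/(S\NP)
  [1,6] S\NP   >
    [1,2] "this" : (S\NP)/(N/S)
    [2,6] N/S   >S
      [2,4] (N/N)/S   >
        [2,3] "no" : ((N/N)/S)/PP
        [3,4] "clearly" : PP
      [4,6] N/S   <
        [4,5] "sent" : S/PP
        [5,6] "often" : (N/S)\(S/PP)

S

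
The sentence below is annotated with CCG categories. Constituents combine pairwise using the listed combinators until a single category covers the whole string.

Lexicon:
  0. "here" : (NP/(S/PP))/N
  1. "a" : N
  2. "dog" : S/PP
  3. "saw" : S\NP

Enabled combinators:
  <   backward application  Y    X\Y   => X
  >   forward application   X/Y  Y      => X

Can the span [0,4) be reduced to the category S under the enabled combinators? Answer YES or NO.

[0,4] S   <
  [0,3] NP   >
    [0,2] NP/(S/PP)   >
      [0,1] "here" : (NP/(S/PP))/N
      [1,2] "a" : N
    [2,3] "dog" : S/PP
  [3,4] "saw" : S\NP

YES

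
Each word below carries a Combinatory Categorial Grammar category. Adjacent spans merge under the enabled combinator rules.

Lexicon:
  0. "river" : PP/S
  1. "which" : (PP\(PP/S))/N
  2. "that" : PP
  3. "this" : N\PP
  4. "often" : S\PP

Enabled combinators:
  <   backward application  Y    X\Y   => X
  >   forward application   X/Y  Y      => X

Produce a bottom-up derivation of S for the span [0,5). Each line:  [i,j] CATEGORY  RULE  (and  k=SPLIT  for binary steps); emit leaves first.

[0,5] S   <
  [0,4] PP   <
    [0,1] "river" : PP/S
    [1,4] PP\(PP/S)   >
      [1,2] "which" : (PP\(PP/S))/N
      [2,4] N   <
        [2,3] "that" : PP
        [3,4] "this" : N\PP
  [4,5] "often" : S\PP

[0,1] PP/S  lex  "river"
[1,2] (PP\(PP/S))/N  lex  "which"
[2,3] PP  lex  "that"
[3,4] N\PP  lex  "this"
[2,4] N  <  k=3
[1,4] PP\(PP/S)  >  k=2
[0,4] PP  <  k=1
[4,5] S\PP  lex  "often"
[0,5] S  <  k=4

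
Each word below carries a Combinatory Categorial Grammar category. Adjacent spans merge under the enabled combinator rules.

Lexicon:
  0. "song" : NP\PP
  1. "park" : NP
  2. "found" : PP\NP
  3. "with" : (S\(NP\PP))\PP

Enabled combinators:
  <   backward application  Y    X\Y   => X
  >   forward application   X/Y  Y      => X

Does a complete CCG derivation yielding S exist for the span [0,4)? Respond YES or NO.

[0,4] S   <
  [0,1] "song" : NP\PP
  [1,4] S\(NP\PP)   <
    [1,3] PP   <
      [1,2] "park" : NP
      [2,3] "found" : PP\NP
    [3,4] "with" : (S\(NP\PP))\PP

YES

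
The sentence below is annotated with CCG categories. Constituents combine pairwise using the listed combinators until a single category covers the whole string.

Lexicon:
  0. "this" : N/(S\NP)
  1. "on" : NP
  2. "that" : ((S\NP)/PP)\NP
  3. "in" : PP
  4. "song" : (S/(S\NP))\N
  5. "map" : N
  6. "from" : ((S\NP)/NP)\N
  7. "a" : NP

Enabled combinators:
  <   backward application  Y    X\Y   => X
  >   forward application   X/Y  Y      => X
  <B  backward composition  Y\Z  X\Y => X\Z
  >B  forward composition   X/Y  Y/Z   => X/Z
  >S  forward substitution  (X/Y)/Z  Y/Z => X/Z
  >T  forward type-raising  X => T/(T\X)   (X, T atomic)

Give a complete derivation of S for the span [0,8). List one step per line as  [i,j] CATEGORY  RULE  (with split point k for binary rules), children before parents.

[0,8] S   >
  [0,5] S/(S\NP)   <
    [0,4] N   >
      [0,3] N/PP   >B
        [0,1] "this" : N/(S\NP)
        [1,3] (S\NP)/PP   <
          [1,2] "on" : NP
          [2,3] "that" : ((S\NP)/PP)\NP
      [3,4] "in" : PP
    [4,5] "song" : (S/(S\NP))\N
  [5,8] S\NP   >
    [5,7] (S\NP)/NP   <
      [5,6] "map" : N
      [6,7] "from" : ((S\NP)/NP)\N
    [7,8] "a" : NP

[0,1] N/(S\NP)  lex  "this"
[1,2] NP  lex  "on"
[2,3] ((S\NP)/PP)\NP  lex  "that"
[1,3] (S\NP)/PP  <  k=2
[0,3] N/PP  >B  k=1
[3,4] PP  lex  "in"
[0,4] N  >  k=3
[4,5] (S/(S\NP))\N  lex  "song"
[0,5] S/(S\NP)  <  k=4
[5,6] N  lex  "map"
[6,7] ((S\NP)/NP)\N  lex  "from"
[5,7] (S\NP)/NP  <  k=6
[7,8] NP  lex  "a"
[5,8] S\NP  >  k=7
[0,8] S  >  k=5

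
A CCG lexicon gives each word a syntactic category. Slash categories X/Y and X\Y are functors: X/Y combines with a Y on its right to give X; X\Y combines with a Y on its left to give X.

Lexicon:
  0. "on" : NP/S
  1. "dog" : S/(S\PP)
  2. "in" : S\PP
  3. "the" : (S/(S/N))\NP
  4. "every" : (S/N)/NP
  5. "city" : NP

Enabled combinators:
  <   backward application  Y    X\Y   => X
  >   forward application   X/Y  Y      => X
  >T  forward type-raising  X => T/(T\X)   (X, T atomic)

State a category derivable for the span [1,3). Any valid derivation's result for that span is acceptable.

[0,6] S   >
  [0,4] S/(S/N)   <
    [0,3] NP   >
      [0,1] "on" : NP/S
      [1,3] S   >
        [1,2] "dog" : S/(S\PP)
        [2,3] "in" : S\PP
    [3,4] "the" : (S/(S/N))\NP
  [4,6] S/N   >
    [4,5] "every" : (S/N)/NP
    [5,6] "city" : NP

S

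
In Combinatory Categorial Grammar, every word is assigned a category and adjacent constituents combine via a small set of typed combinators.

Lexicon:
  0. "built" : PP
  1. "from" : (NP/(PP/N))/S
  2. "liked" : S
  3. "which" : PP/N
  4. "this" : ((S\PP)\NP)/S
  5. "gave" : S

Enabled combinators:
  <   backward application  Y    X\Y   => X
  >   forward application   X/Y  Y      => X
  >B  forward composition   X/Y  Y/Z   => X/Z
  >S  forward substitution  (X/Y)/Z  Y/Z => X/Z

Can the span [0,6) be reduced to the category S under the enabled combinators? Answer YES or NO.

YES

[0,6] S   <
  [0,1] "built" : PP
  [1,6] S\PP   <
    [1,4] NP   >
      [1,3] NP/(PP/N)   >
        [1,2] "from" : (NP/(PP/N))/S
        [2,3] "liked" : S
      [3,4] "which" : PP/N
    [4,6] (S\PP)\NP   >
      [4,5] "this" : ((S\PP)\NP)/S
      [5,6] "gave" : S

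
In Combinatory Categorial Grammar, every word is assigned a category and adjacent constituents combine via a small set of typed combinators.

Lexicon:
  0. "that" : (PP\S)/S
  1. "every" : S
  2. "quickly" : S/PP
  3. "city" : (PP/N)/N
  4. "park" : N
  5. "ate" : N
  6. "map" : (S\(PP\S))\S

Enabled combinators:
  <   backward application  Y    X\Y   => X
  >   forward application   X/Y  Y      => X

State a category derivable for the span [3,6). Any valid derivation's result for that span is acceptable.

PP

[0,7] S   <
  [0,2] PP\S   >
    [0,1] "that" : (PP\S)/S
    [1,2] "every" : S
  [2,7] S\(PP\S)   <
    [2,6] S   >
      [2,3] "quickly" : S/PP
      [3,6] PP   >
        [3,5] PP/N   >
          [3,4] "city" : (PP/N)/N
          [4,5] "park" : N
        [5,6] "ate" : N
    [6,7] "map" : (S\(PP\S))\S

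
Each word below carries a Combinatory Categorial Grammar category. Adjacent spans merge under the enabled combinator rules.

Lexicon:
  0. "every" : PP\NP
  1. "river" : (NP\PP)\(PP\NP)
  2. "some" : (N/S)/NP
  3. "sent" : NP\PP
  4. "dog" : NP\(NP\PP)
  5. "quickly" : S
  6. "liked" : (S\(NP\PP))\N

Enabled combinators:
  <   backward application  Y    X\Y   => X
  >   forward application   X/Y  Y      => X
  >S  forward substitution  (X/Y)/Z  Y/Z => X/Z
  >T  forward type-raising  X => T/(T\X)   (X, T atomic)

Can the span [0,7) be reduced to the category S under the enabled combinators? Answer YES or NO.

YES

[0,7] S   <
  [0,2] NP\PP   <
    [0,1] "every" : PP\NP
    [1,2] "river" : (NP\PP)\(PP\NP)
  [2,7] S\(NP\PP)   <
    [2,6] N   >
      [2,5] N/S   >
        [2,3] "some" : (N/S)/NP
        [3,5] NP   <
          [3,4] "sent" : NP\PP
          [4,5] "dog" : NP\(NP\PP)
      [5,6] "quickly" : S
    [6,7] "liked" : (S\(NP\PP))\N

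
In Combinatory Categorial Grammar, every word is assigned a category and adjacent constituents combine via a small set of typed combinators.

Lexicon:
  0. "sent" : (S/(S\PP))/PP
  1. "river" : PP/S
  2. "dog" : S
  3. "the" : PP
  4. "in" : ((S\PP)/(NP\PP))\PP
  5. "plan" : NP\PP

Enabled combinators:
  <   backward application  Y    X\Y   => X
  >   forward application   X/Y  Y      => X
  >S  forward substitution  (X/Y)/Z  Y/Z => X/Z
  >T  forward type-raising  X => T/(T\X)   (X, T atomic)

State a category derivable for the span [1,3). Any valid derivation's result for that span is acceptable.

[0,6] S   >
  [0,3] S/(S\PP)   >
    [0,1] "sent" : (S/(S\PP))/PP
    [1,3] PP   >
      [1,2] "river" : PP/S
      [2,3] "dog" : S
  [3,6] S\PP   >
    [3,5] (S\PP)/(NP\PP)   <
      [3,4] "the" : PP
      [4,5] "in" : ((S\PP)/(NP\PP))\PP
    [5,6] "plan" : NP\PP

PP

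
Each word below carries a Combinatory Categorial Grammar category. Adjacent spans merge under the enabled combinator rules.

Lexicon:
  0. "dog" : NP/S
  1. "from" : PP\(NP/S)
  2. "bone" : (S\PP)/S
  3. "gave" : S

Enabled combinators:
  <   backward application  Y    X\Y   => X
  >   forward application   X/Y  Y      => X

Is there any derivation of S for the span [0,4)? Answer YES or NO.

[0,4] S   <
  [0,2] PP   <
    [0,1] "dog" : NP/S
    [1,2] "from" : PP\(NP/S)
  [2,4] S\PP   >
    [2,3] "bone" : (S\PP)/S
    [3,4] "gave" : S

YES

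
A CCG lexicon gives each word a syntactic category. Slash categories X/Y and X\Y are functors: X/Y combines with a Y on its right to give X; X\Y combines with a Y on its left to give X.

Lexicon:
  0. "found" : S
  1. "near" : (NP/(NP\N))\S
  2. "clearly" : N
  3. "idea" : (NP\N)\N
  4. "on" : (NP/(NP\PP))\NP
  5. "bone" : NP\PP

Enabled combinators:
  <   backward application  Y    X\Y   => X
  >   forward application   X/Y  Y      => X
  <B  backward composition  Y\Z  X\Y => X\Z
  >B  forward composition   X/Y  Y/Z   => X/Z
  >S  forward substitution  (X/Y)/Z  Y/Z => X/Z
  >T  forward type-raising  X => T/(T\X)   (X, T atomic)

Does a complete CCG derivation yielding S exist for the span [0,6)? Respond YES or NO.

S (NP/(NP\N))\S N (NP\N)\N (NP/(NP\PP))\NP NP\PP
CKY chart[0,6] = {N/(N\NP), NP, NP/(NP\NP), PP/(PP\NP), S/(S\NP)}; S ∉ chart

NO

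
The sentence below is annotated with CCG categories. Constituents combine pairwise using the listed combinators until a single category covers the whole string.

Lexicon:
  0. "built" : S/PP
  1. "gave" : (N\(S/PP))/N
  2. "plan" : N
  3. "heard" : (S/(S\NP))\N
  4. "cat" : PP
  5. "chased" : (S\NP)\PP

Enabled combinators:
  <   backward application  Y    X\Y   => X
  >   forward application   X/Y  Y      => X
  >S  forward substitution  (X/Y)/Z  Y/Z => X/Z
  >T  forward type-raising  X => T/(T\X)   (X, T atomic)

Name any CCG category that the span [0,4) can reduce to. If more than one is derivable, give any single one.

S/(S\NP)

[0,6] S   >
  [0,4] S/(S\NP)   <
    [0,3] N   <
      [0,1] "built" : S/PP
      [1,3] N\(S/PP)   >
        [1,2] "gave" : (N\(S/PP))/N
        [2,3] "plan" : N
    [3,4] "heard" : (S/(S\NP))\N
  [4,6] S\NP   <
    [4,5] "cat" : PP
    [5,6] "chased" : (S\NP)\PP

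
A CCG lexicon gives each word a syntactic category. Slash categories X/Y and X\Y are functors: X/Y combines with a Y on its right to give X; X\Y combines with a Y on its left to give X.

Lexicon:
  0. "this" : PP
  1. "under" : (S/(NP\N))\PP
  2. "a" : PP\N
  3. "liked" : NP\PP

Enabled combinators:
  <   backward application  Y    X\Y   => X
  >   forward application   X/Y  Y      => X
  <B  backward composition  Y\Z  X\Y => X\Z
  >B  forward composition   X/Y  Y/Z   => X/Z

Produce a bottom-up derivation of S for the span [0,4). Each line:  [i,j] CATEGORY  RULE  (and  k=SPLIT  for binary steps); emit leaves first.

[0,4] S   >
  [0,2] S/(NP\N)   <
    [0,1] "this" : PP
    [1,2] "under" : (S/(NP\N))\PP
  [2,4] NP\N   <B
    [2,3] "a" : PP\N
    [3,4] "liked" : NP\PP

[0,1] PP  lex  "this"
[1,2] (S/(NP\N))\PP  lex  "under"
[0,2] S/(NP\N)  <  k=1
[2,3] PP\N  lex  "a"
[3,4] NP\PP  lex  "liked"
[2,4] NP\N  <B  k=3
[0,4] S  >  k=2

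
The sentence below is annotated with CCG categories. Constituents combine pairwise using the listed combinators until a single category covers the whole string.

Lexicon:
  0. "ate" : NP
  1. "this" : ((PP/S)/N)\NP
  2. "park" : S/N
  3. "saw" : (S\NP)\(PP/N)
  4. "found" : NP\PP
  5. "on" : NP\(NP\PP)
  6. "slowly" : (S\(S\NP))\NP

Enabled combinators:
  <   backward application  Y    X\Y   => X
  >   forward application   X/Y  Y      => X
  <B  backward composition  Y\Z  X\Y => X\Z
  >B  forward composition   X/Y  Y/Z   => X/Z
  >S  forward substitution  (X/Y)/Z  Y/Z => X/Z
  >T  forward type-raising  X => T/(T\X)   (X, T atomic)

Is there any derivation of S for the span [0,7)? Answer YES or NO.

YES

[0,7] S   <
  [0,4] S\NP   <
    [0,3] PP/N   >S
      [0,2] (PP/S)/N   <
        [0,1] "ate" : NP
        [1,2] "this" : ((PP/S)/N)\NP
      [2,3] "park" : S/N
    [3,4] "saw" : (S\NP)\(PP/N)
  [4,7] S\(S\NP)   <
    [4,6] NP   <
      [4,5] "found" : NP\PP
      [5,6] "on" : NP\(NP\PP)
    [6,7] "slowly" : (S\(S\NP))\NP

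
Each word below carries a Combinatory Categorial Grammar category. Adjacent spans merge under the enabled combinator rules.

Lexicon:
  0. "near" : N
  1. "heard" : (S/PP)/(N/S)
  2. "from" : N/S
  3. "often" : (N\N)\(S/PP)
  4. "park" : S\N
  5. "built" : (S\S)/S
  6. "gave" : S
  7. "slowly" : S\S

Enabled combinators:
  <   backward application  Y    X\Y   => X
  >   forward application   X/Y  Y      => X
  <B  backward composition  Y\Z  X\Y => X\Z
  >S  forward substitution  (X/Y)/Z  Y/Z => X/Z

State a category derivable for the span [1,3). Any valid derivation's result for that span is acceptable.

S/PP

[0,8] S   <
  [0,1] "near" : N
  [1,8] S\N   <B
    [1,5] S\N   <B
      [1,4] N\N   <
        [1,3] S/PP   >
          [1,2] "heard" : (S/PP)/(N/S)
          [2,3] "from" : N/S
        [3,4] "often" : (N\N)\(S/PP)
      [4,5] "park" : S\N
    [5,8] S\S   <B
      [5,7] S\S   >
        [5,6] "built" : (S\S)/S
        [6,7] "gave" : S
      [7,8] "slowly" : S\S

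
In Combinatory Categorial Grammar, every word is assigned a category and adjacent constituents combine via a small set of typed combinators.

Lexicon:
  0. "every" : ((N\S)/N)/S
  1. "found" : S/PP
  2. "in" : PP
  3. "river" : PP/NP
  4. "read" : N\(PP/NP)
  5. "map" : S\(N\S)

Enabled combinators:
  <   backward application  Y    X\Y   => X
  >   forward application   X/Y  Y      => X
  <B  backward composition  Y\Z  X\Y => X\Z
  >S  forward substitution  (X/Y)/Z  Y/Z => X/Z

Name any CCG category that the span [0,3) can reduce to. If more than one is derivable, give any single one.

[0,6] S   <
  [0,5] N\S   >
    [0,3] (N\S)/N   >
      [0,1] "every" : ((N\S)/N)/S
      [1,3] S   >
        [1,2] "found" : S/PP
        [2,3] "in" : PP
    [3,5] N   <
      [3,4] "river" : PP/NP
      [4,5] "read" : N\(PP/NP)
  [5,6] "map" : S\(N\S)

(N\S)/N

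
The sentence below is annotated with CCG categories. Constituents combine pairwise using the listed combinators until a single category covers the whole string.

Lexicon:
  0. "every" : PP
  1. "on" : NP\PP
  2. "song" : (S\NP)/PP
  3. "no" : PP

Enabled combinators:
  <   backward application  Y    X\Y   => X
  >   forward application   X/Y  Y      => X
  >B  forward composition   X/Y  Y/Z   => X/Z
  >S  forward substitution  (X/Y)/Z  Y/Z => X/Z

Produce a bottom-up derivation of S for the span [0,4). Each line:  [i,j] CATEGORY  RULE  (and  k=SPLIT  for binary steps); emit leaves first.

[0,4] S   <
  [0,2] NP   <
    [0,1] "every" : PP
    [1,2] "on" : NP\PP
  [2,4] S\NP   >
    [2,3] "song" : (S\NP)/PP
    [3,4] "no" : PP

[0,1] PP  lex  "every"
[1,2] NP\PP  lex  "on"
[0,2] NP  <  k=1
[2,3] (S\NP)/PP  lex  "song"
[3,4] PP  lex  "no"
[2,4] S\NP  >  k=3
[0,4] S  <  k=2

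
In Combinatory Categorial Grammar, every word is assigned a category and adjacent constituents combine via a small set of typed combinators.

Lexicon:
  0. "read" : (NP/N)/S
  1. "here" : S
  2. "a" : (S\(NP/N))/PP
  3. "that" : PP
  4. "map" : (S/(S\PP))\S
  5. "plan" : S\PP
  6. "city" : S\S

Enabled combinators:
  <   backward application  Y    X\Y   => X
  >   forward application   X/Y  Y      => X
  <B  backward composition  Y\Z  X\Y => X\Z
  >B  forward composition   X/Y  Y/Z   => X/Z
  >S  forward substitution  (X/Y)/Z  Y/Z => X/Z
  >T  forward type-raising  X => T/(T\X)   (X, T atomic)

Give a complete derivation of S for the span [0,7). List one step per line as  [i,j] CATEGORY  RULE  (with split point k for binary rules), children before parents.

[0,1] (NP/N)/S  lex  "read"
[1,2] S  lex  "here"
[0,2] NP/N  >  k=1
[2,3] (S\(NP/N))/PP  lex  "a"
[3,4] PP  lex  "that"
[2,4] S\(NP/N)  >  k=3
[0,4] S  <  k=2
[4,5] (S/(S\PP))\S  lex  "map"
[0,5] S/(S\PP)  <  k=4
[5,6] S\PP  lex  "plan"
[6,7] S\S  lex  "city"
[5,7] S\PP  <B  k=6
[0,7] S  >  k=5

[0,7] S   >
  [0,5] S/(S\PP)   <
    [0,4] S   <
      [0,2] NP/N   >
        [0,1] "read" : (NP/N)/S
        [1,2] "here" : S
      [2,4] S\(NP/N)   >
        [2,3] "a" : (S\(NP/N))/PP
        [3,4] "that" : PP
    [4,5] "map" : (S/(S\PP))\S
  [5,7] S\PP   <B
    [5,6] "plan" : S\PP
    [6,7] "city" : S\S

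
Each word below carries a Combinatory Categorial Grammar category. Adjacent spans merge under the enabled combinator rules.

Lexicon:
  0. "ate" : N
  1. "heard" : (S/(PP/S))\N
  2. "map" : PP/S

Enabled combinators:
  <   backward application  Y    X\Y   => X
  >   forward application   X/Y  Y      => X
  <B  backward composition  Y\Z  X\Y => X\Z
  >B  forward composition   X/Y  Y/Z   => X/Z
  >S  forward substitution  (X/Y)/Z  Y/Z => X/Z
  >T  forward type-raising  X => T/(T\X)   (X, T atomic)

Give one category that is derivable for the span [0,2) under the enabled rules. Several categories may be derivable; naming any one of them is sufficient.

[0,3] S   >
  [0,2] S/(PP/S)   <
    [0,1] "ate" : N
    [1,2] "heard" : (S/(PP/S))\N
  [2,3] "map" : PP/S

S/(PP/S)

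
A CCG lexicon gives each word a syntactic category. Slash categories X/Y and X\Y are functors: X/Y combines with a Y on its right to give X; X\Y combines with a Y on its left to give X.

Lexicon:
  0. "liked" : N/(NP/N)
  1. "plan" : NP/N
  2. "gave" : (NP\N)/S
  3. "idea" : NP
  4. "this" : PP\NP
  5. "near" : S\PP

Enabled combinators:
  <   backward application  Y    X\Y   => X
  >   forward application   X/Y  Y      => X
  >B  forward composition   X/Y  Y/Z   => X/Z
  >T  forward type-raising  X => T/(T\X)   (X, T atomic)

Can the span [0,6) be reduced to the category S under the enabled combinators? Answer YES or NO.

NO

N/(NP/N) NP/N (NP\N)/S NP PP\NP S\PP
CKY chart[0,6] = {N/(N\NP), NP, NP/(NP\NP), NP/(S\S), PP/(PP\NP), S/(S\NP)}; S ∉ chart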